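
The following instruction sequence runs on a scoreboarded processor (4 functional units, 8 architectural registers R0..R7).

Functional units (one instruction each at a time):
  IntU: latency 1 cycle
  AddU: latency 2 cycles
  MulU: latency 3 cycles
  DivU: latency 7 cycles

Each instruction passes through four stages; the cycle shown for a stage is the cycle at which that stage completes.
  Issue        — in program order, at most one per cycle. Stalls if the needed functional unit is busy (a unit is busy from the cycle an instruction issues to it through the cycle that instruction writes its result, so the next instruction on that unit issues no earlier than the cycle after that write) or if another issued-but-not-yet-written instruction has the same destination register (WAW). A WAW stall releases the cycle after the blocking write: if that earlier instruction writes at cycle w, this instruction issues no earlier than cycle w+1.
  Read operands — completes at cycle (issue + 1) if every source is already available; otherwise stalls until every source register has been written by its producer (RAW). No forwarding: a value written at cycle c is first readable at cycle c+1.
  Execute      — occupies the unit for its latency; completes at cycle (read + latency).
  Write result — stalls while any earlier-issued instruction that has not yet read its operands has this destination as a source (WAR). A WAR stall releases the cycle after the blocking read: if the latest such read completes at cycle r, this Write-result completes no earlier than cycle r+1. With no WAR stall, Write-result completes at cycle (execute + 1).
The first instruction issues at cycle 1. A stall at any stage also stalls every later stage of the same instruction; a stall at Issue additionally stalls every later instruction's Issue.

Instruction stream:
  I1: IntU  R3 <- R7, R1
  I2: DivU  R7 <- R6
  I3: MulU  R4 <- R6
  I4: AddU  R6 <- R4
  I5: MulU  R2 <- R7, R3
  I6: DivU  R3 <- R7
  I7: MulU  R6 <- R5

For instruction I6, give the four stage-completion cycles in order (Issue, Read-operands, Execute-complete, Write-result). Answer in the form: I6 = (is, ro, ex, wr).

I6 = (12, 13, 20, 21)

[I1] 1/2/3/4
[I2] 2/3/10/11
[I3] 3/4/7/8
[I4] 4/9/11/12  (RAW R4: wait I3 write@8)
[I5] 9/12/15/16  (struct: MulU busy until I3 writes@8; RAW R7: wait I2 write@11)
[I6] 12/13/20/21  (struct: DivU busy until I2 writes@11)
[I7] 17/18/21/22  (struct: MulU busy until I5 writes@16)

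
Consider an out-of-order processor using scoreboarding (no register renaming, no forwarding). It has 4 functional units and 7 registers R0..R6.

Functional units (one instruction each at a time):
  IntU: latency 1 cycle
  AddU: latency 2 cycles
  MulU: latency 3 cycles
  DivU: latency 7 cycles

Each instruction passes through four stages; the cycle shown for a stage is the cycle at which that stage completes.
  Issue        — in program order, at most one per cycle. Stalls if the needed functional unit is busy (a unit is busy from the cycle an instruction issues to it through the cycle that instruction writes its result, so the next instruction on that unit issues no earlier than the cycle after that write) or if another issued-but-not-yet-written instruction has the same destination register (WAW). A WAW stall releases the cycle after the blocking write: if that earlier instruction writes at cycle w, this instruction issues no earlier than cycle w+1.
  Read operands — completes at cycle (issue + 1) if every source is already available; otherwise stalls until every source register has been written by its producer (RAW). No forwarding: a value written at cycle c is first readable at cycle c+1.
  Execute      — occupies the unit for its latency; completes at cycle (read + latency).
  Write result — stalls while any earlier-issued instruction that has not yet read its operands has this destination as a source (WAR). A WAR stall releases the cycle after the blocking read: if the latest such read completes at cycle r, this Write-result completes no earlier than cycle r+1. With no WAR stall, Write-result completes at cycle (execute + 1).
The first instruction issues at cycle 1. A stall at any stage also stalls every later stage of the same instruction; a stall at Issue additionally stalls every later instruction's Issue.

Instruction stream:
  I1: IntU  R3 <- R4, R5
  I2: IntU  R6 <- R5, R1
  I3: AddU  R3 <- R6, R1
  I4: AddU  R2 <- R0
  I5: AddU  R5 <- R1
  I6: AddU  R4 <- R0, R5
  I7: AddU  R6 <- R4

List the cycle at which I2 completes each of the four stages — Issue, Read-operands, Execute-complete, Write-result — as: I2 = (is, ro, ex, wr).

I2 = (5, 6, 7, 8)

cycle 1: issue I1 (IntU)
cycle 2: I1 read-ops
cycle 3: I1 finished on IntU
cycle 4: I1→R3
cycle 5: issue I2 (IntU)
cycle 6: I2 read-ops; issue I3 (AddU)
cycle 7: I2 finished on IntU
cycle 8: I2→R6
cycle 9: I3 read-ops
cycle 11: I3 finished on AddU
cycle 12: I3→R3
cycle 13: issue I4 (AddU)
cycle 14: I4 read-ops
cycle 16: I4 finished on AddU
cycle 17: I4→R2
cycle 18: issue I5 (AddU)
cycle 19: I5 read-ops
cycle 21: I5 finished on AddU
cycle 22: I5→R5
cycle 23: issue I6 (AddU)
cycle 24: I6 read-ops
cycle 26: I6 finished on AddU
cycle 27: I6→R4
cycle 28: issue I7 (AddU)
cycle 29: I7 read-ops
cycle 31: I7 finished on AddU
cycle 32: I7→R6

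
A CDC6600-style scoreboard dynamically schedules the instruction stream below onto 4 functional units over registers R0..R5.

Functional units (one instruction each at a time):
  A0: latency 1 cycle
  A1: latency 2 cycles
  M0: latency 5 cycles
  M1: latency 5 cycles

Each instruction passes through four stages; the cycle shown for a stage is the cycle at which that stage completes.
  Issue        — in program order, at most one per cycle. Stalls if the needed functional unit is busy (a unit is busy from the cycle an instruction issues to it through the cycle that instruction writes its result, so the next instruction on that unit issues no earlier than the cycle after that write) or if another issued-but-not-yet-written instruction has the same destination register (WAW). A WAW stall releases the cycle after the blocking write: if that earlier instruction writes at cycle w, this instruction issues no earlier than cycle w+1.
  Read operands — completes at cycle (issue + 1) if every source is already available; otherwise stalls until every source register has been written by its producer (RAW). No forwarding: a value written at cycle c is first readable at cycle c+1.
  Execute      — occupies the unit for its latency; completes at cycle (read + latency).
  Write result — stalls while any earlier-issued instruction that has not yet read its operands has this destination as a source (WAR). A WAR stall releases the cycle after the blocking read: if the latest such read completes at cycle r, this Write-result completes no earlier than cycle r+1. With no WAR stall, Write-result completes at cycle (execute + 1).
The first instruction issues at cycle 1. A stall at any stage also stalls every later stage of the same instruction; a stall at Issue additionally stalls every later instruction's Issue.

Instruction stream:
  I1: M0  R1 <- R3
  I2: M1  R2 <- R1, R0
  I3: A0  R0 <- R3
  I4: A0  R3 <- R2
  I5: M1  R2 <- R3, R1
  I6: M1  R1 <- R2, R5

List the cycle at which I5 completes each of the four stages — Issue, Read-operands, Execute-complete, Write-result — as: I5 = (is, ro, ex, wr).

I5 = (16, 19, 24, 25)

cycle 1: I1→M0
cycle 2: I1 RO; I2→M1
cycle 3: I3→A0
cycle 4: I3 RO
cycle 5: I3 EX
cycle 7: I1 EX
cycle 8: I1 WR R1
cycle 9: I2 RO
cycle 10: I3 WR R0
cycle 11: I4→A0
cycle 14: I2 EX
cycle 15: I2 WR R2
cycle 16: I4 RO; I5→M1
cycle 17: I4 EX
cycle 18: I4 WR R3
cycle 19: I5 RO
cycle 24: I5 EX
cycle 25: I5 WR R2
cycle 26: I6→M1
cycle 27: I6 RO
cycle 32: I6 EX
cycle 33: I6 WR R1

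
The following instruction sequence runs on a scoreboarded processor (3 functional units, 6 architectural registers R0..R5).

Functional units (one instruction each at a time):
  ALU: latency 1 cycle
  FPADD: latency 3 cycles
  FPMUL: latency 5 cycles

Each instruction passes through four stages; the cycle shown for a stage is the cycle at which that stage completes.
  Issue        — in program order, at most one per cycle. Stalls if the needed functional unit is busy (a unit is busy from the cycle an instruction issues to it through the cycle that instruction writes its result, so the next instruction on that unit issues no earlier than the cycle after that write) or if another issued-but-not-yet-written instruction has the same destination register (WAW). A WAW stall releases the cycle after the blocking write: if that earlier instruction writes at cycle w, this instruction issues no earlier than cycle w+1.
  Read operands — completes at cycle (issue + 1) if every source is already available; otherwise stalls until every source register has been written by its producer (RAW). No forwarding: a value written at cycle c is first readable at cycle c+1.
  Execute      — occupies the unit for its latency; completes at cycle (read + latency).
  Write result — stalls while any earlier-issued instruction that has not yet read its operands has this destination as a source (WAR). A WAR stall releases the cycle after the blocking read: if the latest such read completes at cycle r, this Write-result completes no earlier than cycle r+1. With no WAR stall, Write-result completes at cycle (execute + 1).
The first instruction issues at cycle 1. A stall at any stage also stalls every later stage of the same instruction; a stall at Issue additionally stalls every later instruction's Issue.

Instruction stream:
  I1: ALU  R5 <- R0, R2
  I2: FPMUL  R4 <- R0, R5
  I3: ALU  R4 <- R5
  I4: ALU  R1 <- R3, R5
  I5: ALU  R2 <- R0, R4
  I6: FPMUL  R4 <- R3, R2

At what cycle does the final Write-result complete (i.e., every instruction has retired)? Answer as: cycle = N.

1) issue 1, read 2, done 3, write 4
2) issue 2, read 5, done 10, write 11  <RAW R5: wait I1 write@4>
3) issue 12, read 13, done 14, write 15  <WAW R4: wait I2 write@11>
4) issue 16, read 17, done 18, write 19  <struct: ALU busy until I3 writes@15>
5) issue 20, read 21, done 22, write 23  <struct: ALU busy until I4 writes@19>
6) issue 21, read 24, done 29, write 30  <RAW R2: wait I5 write@23>

cycle = 30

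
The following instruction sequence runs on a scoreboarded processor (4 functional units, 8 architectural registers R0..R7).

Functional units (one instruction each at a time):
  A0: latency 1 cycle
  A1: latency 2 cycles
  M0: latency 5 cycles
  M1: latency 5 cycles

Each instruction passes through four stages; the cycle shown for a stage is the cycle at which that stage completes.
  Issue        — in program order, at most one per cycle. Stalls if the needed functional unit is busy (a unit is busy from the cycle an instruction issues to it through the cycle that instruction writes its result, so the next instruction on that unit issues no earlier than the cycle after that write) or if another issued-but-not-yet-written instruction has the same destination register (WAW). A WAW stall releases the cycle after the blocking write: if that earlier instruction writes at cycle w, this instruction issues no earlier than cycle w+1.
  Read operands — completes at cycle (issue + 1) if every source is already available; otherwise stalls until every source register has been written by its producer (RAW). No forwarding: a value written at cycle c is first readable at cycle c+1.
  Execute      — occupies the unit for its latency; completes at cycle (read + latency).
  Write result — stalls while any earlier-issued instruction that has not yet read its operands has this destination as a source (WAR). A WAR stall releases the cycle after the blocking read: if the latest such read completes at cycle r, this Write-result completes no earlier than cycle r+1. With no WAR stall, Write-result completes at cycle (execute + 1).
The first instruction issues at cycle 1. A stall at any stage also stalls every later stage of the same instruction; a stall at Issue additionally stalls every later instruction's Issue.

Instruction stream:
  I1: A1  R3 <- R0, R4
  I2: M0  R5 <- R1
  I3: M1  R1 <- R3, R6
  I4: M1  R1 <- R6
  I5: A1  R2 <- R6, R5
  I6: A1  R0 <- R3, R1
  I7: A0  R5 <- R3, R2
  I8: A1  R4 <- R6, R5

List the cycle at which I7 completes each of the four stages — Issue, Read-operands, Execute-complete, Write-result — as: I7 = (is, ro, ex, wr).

I7 = (20, 21, 22, 23)

cycle 1: issue I1 (A1)
cycle 2: I1 read-ops, issue I2 (M0)
cycle 3: I2 read-ops, issue I3 (M1)
cycle 4: I1 finished on A1
cycle 5: I1→R3
cycle 6: I3 read-ops
cycle 8: I2 finished on M0
cycle 9: I2→R5
cycle 11: I3 finished on M1
cycle 12: I3→R1
cycle 13: issue I4 (M1)
cycle 14: I4 read-ops, issue I5 (A1)
cycle 15: I5 read-ops
cycle 17: I5 finished on A1
cycle 18: I5→R2
cycle 19: I4 finished on M1, issue I6 (A1)
cycle 20: I4→R1, issue I7 (A0)
cycle 21: I6 read-ops, I7 read-ops
cycle 22: I7 finished on A0
cycle 23: I6 finished on A1, I7→R5
cycle 24: I6→R0
cycle 25: issue I8 (A1)
cycle 26: I8 read-ops
cycle 28: I8 finished on A1
cycle 29: I8→R4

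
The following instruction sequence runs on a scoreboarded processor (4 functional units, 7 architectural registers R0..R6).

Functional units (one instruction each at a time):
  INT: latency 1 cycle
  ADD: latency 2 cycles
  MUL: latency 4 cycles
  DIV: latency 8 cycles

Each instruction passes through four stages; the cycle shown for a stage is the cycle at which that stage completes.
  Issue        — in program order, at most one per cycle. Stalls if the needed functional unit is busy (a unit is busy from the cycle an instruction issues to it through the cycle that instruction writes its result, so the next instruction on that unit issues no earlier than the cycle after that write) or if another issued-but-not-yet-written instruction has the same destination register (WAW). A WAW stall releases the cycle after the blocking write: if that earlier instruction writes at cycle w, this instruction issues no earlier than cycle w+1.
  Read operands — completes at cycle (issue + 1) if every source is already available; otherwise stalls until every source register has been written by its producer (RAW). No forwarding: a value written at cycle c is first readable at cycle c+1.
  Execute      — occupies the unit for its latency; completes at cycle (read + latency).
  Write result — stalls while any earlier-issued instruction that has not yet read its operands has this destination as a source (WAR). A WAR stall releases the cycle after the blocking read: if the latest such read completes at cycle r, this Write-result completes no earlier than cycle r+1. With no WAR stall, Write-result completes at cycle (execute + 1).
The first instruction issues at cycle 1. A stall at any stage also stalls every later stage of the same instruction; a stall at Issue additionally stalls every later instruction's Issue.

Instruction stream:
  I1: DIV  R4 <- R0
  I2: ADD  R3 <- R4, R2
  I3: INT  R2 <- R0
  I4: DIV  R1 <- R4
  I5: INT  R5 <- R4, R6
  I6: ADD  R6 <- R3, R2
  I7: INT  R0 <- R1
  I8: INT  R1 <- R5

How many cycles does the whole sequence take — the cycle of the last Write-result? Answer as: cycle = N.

cycle = 29

I1  is:1  ro:2  ex:10  wr:11
I2  is:2  ro:12  ex:14  wr:15  — RAW R4: wait I1 write@11
I3  is:3  ro:4  ex:5  wr:13  — WAR R2: wait I2 read@12
I4  is:12  ro:13  ex:21  wr:22  — struct: DIV busy until I1 writes@11
I5  is:14  ro:15  ex:16  wr:17  — struct: INT busy until I3 writes@13
I6  is:16  ro:17  ex:19  wr:20  — struct: ADD busy until I2 writes@15
I7  is:18  ro:23  ex:24  wr:25  — struct: INT busy until I5 writes@17, RAW R1: wait I4 write@22
I8  is:26  ro:27  ex:28  wr:29  — struct: INT busy until I7 writes@25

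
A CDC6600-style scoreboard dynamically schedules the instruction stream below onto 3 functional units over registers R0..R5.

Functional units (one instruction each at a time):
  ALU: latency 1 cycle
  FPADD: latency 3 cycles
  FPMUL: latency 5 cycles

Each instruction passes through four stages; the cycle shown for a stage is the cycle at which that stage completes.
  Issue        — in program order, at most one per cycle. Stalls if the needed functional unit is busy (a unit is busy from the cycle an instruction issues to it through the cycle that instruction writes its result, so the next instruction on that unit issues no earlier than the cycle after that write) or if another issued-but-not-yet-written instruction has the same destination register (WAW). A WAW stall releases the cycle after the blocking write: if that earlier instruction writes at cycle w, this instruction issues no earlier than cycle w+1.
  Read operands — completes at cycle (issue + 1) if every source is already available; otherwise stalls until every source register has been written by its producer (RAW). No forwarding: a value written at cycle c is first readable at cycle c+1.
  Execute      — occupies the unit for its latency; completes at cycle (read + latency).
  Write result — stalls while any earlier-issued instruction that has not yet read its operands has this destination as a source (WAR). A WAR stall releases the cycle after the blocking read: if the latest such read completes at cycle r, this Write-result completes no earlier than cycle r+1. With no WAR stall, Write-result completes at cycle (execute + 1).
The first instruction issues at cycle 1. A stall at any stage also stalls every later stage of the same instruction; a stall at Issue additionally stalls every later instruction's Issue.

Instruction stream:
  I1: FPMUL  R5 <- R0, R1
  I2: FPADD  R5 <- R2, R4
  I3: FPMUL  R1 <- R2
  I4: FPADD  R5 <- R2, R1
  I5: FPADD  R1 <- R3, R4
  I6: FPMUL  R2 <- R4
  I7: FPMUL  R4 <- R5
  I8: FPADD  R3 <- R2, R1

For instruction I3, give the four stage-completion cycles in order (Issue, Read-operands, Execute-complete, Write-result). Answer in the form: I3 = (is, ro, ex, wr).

cycle 1: I1 issues→FPMUL
cycle 2: I1 reads
cycle 7: I1 exec-done
cycle 8: I1 writes R5
cycle 9: I2 issues→FPADD
cycle 10: I2 reads; I3 issues→FPMUL
cycle 11: I3 reads
cycle 13: I2 exec-done
cycle 14: I2 writes R5
cycle 15: I4 issues→FPADD
cycle 16: I3 exec-done
cycle 17: I3 writes R1
cycle 18: I4 reads
cycle 21: I4 exec-done
cycle 22: I4 writes R5
cycle 23: I5 issues→FPADD
cycle 24: I5 reads; I6 issues→FPMUL
cycle 25: I6 reads
cycle 27: I5 exec-done
cycle 28: I5 writes R1
cycle 30: I6 exec-done
cycle 31: I6 writes R2
cycle 32: I7 issues→FPMUL
cycle 33: I7 reads; I8 issues→FPADD
cycle 34: I8 reads
cycle 37: I8 exec-done
cycle 38: I7 exec-done; I8 writes R3
cycle 39: I7 writes R4

I3 = (10, 11, 16, 17)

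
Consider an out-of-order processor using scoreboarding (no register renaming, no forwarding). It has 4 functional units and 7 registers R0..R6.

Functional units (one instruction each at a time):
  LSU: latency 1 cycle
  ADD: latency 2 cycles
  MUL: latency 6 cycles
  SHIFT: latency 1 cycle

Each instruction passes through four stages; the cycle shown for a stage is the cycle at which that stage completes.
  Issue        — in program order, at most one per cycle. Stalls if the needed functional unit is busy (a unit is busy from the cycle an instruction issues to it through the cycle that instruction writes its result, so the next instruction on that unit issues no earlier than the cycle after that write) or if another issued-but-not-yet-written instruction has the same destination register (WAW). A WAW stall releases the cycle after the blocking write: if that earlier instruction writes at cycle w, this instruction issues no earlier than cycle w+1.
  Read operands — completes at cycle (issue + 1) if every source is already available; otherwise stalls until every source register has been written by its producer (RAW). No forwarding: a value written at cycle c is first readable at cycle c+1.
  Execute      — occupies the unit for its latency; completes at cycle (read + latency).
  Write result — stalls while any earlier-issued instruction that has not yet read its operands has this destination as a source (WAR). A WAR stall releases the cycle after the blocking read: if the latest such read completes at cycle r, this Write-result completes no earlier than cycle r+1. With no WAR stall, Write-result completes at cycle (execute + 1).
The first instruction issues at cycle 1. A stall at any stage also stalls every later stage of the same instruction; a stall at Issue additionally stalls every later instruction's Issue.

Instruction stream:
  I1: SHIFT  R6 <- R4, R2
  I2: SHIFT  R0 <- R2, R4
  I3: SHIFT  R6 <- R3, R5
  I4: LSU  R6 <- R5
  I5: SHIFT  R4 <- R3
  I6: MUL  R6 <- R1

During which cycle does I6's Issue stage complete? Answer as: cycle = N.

cycle = 17

c1: issue I1 (SHIFT)
c2: I1 read-ops
c3: I1 finished on SHIFT
c4: I1→R6
c5: issue I2 (SHIFT)
c6: I2 read-ops
c7: I2 finished on SHIFT
c8: I2→R0
c9: issue I3 (SHIFT)
c10: I3 read-ops
c11: I3 finished on SHIFT
c12: I3→R6
c13: issue I4 (LSU)
c14: I4 read-ops; issue I5 (SHIFT)
c15: I4 finished on LSU; I5 read-ops
c16: I4→R6; I5 finished on SHIFT
c17: I5→R4; issue I6 (MUL)
c18: I6 read-ops
c24: I6 finished on MUL
c25: I6→R6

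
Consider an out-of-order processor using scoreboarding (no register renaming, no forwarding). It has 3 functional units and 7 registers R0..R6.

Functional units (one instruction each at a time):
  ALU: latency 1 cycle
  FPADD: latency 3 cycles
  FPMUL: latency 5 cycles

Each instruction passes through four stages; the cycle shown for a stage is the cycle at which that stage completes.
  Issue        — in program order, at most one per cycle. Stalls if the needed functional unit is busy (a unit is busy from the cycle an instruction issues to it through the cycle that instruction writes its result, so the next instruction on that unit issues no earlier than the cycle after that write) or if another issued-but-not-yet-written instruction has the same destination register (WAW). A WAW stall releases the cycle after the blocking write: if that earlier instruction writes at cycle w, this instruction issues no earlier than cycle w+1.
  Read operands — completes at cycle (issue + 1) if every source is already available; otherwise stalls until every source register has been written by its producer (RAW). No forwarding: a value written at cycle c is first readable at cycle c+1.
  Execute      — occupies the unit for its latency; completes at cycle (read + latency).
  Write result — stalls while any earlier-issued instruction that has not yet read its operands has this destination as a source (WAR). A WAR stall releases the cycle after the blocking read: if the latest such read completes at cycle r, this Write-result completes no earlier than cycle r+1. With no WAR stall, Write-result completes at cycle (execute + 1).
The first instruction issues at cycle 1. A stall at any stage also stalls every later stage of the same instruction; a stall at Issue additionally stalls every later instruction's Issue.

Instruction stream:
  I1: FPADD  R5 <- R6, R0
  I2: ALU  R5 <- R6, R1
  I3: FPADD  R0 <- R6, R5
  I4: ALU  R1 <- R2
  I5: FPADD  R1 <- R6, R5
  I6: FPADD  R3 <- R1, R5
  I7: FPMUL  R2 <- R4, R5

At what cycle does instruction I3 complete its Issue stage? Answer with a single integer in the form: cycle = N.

I1  is:1  ro:2  ex:5  wr:6
I2  is:7  ro:8  ex:9  wr:10  — WAW R5: wait I1 write@6
I3  is:8  ro:11  ex:14  wr:15  — RAW R5: wait I2 write@10
I4  is:11  ro:12  ex:13  wr:14  — struct: ALU busy until I2 writes@10
I5  is:16  ro:17  ex:20  wr:21  — struct: FPADD busy until I3 writes@15
I6  is:22  ro:23  ex:26  wr:27  — struct: FPADD busy until I5 writes@21
I7  is:23  ro:24  ex:29  wr:30

cycle = 8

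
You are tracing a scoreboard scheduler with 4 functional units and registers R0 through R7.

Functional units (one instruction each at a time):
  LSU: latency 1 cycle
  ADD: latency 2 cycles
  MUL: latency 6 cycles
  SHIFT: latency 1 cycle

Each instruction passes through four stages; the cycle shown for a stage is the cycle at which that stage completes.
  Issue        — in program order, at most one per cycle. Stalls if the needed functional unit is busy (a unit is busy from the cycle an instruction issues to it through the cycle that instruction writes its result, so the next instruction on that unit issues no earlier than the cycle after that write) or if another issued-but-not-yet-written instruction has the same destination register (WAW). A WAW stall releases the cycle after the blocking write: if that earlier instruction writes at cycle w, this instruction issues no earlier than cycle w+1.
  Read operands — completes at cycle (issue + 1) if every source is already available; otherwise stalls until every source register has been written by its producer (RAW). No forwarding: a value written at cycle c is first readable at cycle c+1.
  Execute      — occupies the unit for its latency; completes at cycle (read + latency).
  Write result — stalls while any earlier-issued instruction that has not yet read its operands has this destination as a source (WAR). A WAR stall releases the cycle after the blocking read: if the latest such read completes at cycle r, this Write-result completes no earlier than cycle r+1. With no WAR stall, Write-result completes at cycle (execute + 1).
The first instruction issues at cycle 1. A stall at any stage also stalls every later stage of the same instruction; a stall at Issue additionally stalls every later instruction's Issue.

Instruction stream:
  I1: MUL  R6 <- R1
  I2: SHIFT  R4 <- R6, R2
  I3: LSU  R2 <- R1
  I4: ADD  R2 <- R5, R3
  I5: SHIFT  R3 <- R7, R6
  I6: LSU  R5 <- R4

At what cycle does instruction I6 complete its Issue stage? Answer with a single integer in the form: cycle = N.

c1: I1 dispatched to MUL
c2: I1 operands ready · I2 dispatched to SHIFT
c3: I3 dispatched to LSU
c4: I3 operands ready
c5: I3 complete
c8: I1 complete
c9: R6←I1
c10: I2 operands ready
c11: I2 complete · R2←I3
c12: R4←I2 · I4 dispatched to ADD
c13: I4 operands ready · I5 dispatched to SHIFT
c14: I5 operands ready · I6 dispatched to LSU
c15: I4 complete · I5 complete · I6 operands ready
c16: R2←I4 · R3←I5 · I6 complete
c17: R5←I6

cycle = 14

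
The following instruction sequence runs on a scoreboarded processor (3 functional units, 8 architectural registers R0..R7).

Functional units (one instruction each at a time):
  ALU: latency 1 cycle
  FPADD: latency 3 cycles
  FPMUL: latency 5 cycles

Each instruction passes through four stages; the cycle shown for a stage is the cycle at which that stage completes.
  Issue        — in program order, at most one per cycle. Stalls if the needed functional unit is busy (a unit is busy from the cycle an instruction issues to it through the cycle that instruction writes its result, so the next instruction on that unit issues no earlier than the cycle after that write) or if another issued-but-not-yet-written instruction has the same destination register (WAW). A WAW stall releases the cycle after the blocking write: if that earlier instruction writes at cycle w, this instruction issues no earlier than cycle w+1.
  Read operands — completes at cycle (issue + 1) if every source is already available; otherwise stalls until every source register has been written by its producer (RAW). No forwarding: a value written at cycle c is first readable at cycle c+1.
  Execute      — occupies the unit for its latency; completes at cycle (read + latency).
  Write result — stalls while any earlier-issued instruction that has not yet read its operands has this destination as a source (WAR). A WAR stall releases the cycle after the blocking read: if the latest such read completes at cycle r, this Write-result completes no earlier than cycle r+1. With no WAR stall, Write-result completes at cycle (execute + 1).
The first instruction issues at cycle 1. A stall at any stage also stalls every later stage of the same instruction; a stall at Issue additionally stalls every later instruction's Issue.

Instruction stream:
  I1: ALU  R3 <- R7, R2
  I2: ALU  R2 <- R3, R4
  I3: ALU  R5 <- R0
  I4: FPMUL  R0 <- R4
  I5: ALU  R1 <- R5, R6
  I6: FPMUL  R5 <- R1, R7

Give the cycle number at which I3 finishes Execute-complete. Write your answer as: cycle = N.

[1] issue I1 (ALU)
[2] I1 read-ops
[3] I1 finished on ALU
[4] I1→R3
[5] issue I2 (ALU)
[6] I2 read-ops
[7] I2 finished on ALU
[8] I2→R2
[9] issue I3 (ALU)
[10] I3 read-ops | issue I4 (FPMUL)
[11] I3 finished on ALU | I4 read-ops
[12] I3→R5
[13] issue I5 (ALU)
[14] I5 read-ops
[15] I5 finished on ALU
[16] I4 finished on FPMUL | I5→R1
[17] I4→R0
[18] issue I6 (FPMUL)
[19] I6 read-ops
[24] I6 finished on FPMUL
[25] I6→R5

cycle = 11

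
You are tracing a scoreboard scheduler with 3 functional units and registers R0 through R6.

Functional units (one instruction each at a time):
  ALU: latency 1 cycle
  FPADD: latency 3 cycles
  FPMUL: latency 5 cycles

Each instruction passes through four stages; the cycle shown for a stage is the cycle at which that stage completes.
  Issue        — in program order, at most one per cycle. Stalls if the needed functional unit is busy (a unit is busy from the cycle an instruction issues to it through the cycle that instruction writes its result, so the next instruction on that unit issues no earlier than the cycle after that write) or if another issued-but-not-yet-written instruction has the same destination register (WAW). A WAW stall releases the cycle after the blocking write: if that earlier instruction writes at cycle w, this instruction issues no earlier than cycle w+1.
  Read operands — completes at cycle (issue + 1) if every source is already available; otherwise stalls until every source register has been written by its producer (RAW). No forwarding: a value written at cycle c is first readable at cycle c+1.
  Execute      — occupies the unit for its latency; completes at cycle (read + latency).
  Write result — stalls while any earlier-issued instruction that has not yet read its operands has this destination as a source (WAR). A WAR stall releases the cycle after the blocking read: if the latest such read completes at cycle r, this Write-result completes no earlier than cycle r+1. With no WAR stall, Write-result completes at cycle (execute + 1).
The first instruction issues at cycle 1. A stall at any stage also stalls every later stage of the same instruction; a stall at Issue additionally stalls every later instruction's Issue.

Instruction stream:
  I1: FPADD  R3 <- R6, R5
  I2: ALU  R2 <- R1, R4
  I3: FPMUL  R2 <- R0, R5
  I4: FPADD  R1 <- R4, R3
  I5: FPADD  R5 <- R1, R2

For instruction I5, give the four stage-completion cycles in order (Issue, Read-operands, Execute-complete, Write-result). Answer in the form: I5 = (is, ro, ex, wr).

  I1 | 1 | 2 | 5 | 6
  I2 | 2 | 3 | 4 | 5
  I3 | 6 | 7 | 12 | 13   WAW R2: wait I2 write@5
  I4 | 7 | 8 | 11 | 12
  I5 | 13 | 14 | 17 | 18   struct: FPADD busy until I4 writes@12

I5 = (13, 14, 17, 18)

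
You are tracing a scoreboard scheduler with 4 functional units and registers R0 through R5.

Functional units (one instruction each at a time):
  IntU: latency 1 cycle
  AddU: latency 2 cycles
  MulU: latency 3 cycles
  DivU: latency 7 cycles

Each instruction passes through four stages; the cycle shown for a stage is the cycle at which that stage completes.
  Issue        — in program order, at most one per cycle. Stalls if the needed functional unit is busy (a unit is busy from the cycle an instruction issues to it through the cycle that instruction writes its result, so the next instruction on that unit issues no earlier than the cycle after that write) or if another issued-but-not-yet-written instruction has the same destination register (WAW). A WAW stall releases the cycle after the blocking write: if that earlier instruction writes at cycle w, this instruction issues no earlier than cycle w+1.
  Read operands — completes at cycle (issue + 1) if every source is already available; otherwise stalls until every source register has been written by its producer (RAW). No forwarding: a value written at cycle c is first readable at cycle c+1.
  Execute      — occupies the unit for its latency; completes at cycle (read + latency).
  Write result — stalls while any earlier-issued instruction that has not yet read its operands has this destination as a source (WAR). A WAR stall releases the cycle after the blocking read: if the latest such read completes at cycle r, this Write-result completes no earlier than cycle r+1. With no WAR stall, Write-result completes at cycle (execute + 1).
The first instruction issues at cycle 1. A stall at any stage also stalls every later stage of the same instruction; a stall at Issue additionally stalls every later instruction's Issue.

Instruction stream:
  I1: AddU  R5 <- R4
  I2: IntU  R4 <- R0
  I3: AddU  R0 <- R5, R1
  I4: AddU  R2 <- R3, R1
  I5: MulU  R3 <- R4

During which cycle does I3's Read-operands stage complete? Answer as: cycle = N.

1) issue 1, read 2, done 4, write 5
2) issue 2, read 3, done 4, write 5
3) issue 6, read 7, done 9, write 10  <struct: AddU busy until I1 writes@5>
4) issue 11, read 12, done 14, write 15  <struct: AddU busy until I3 writes@10>
5) issue 12, read 13, done 16, write 17

cycle = 7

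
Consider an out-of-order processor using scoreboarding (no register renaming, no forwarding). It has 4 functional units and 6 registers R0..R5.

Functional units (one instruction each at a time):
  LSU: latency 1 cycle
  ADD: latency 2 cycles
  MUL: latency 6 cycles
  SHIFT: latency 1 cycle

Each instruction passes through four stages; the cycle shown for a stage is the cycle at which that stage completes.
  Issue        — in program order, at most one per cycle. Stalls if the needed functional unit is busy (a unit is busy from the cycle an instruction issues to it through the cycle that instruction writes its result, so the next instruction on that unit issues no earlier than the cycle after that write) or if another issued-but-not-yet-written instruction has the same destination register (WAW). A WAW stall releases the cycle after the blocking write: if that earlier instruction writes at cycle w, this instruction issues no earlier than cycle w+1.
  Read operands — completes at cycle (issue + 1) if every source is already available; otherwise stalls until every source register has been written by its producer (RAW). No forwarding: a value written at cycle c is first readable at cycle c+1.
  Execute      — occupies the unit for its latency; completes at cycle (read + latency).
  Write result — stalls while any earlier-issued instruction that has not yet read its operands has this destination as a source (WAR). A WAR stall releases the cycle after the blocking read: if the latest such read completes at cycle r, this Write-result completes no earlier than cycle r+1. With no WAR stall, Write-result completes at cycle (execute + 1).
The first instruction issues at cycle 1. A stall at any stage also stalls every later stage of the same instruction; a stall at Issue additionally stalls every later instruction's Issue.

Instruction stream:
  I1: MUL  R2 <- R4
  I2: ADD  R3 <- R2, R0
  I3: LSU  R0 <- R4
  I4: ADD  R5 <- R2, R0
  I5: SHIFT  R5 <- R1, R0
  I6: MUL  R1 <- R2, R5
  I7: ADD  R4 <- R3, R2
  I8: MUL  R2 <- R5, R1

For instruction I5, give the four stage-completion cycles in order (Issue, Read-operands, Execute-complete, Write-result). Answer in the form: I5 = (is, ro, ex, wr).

I5 = (19, 20, 21, 22)

cycle 1: I1 dispatched to MUL
cycle 2: I1 operands ready; I2 dispatched to ADD
cycle 3: I3 dispatched to LSU
cycle 4: I3 operands ready
cycle 5: I3 complete
cycle 8: I1 complete
cycle 9: R2←I1
cycle 10: I2 operands ready
cycle 11: R0←I3
cycle 12: I2 complete
cycle 13: R3←I2
cycle 14: I4 dispatched to ADD
cycle 15: I4 operands ready
cycle 17: I4 complete
cycle 18: R5←I4
cycle 19: I5 dispatched to SHIFT
cycle 20: I5 operands ready; I6 dispatched to MUL
cycle 21: I5 complete; I7 dispatched to ADD
cycle 22: R5←I5; I7 operands ready
cycle 23: I6 operands ready
cycle 24: I7 complete
cycle 25: R4←I7
cycle 29: I6 complete
cycle 30: R1←I6
cycle 31: I8 dispatched to MUL
cycle 32: I8 operands ready
cycle 38: I8 complete
cycle 39: R2←I8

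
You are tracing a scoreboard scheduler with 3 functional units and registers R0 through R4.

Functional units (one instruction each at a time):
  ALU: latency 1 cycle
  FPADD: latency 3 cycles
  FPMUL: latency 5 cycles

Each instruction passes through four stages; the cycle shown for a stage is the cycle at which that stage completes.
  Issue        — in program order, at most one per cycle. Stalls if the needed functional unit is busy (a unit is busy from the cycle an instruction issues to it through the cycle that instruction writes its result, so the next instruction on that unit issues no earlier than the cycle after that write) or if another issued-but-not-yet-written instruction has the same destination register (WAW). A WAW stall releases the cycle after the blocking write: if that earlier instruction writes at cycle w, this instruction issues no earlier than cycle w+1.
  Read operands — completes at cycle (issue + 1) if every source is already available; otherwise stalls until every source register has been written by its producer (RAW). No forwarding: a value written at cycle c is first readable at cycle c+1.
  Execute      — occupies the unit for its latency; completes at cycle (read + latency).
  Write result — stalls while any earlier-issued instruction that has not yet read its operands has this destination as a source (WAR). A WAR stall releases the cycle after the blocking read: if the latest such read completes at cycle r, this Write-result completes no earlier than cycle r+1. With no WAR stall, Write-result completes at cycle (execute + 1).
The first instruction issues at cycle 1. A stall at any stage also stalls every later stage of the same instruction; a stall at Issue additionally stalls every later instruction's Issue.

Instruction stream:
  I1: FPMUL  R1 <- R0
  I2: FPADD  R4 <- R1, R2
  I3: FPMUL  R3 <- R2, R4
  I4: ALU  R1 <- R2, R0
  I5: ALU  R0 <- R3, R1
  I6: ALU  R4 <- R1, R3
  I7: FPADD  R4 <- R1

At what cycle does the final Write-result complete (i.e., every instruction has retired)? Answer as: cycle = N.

[1] I1 dispatched to FPMUL
[2] I1 operands ready; I2 dispatched to FPADD
[7] I1 complete
[8] R1←I1
[9] I2 operands ready; I3 dispatched to FPMUL
[10] I4 dispatched to ALU
[11] I4 operands ready
[12] I2 complete; I4 complete
[13] R4←I2; R1←I4
[14] I3 operands ready; I5 dispatched to ALU
[19] I3 complete
[20] R3←I3
[21] I5 operands ready
[22] I5 complete
[23] R0←I5
[24] I6 dispatched to ALU
[25] I6 operands ready
[26] I6 complete
[27] R4←I6
[28] I7 dispatched to FPADD
[29] I7 operands ready
[32] I7 complete
[33] R4←I7

cycle = 33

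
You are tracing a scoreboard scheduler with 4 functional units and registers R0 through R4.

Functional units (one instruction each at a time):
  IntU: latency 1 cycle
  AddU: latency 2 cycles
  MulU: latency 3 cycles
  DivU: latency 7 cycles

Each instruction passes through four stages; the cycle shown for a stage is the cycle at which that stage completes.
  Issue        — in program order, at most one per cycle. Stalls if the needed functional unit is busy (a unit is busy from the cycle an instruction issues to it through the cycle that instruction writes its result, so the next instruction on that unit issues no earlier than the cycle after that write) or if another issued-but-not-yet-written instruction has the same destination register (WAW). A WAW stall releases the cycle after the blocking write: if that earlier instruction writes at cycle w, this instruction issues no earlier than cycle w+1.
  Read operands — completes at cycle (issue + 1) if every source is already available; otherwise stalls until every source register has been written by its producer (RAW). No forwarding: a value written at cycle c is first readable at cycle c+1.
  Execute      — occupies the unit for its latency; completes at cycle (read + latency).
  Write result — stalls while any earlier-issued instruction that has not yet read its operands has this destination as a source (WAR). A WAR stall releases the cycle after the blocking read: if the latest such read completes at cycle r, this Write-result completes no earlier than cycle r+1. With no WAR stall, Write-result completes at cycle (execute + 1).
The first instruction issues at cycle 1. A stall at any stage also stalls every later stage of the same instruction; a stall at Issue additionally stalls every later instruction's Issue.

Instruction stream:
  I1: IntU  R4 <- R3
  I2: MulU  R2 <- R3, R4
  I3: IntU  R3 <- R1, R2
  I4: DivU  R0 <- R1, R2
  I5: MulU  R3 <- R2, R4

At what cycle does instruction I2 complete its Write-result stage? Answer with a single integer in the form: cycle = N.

I1: IS=1 RO=2 EX=3 WR=4
I2: IS=2 RO=5 EX=8 WR=9  [RAW R4: wait I1 write@4]
I3: IS=5 RO=10 EX=11 WR=12  [struct: IntU busy until I1 writes@4; RAW R2: wait I2 write@9]
I4: IS=6 RO=10 EX=17 WR=18  [RAW R2: wait I2 write@9]
I5: IS=13 RO=14 EX=17 WR=18  [WAW R3: wait I3 write@12]

cycle = 9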